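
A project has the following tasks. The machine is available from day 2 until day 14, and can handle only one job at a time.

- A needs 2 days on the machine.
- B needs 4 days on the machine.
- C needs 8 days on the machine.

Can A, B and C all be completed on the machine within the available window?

The machine window is 14 − 2 = 12 days.
Running back to back, the jobs need 2 + 4 + 8 = 14 days on the machine.
Since 14 > 12, they cannot all fit.

No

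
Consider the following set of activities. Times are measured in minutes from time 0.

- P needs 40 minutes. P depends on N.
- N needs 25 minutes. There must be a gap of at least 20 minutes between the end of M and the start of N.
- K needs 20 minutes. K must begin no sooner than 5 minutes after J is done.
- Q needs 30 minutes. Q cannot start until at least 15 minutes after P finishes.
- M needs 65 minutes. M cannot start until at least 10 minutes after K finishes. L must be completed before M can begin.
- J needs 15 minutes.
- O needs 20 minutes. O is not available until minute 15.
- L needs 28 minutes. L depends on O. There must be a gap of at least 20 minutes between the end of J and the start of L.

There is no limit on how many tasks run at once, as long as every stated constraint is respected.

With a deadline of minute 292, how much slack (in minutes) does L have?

O cannot begin until its own release at minute 15. It runs from minute 15 to 15 + 20 = minute 35.
Nothing blocks J, so it runs from minute 0 to minute 15.
L has to wait for O (finishes minute 35); J (finishes minute 15, plus 20-minute gap → minute 35). The latest of these is minute 35, so L runs minute 35 to 35 + 28 = minute 63.

Working backward from the deadline:
Q must finish by minute 292; it takes 30 minutes, so it must start by 292 − 30 = minute 262.
P must finish before Q (must start by minute 262, minus 15-minute gap → minute 247). With a 40-minute duration, P must start by 247 − 40 = minute 207.
N must finish before P (must start by minute 207). With a 25-minute duration, N must start by 207 − 25 = minute 182.
M has to be done before N (must start by minute 182, minus 20-minute gap → minute 162). That means finishing by minute 162, i.e. starting by 162 − 65 = minute 97.
Since M (must start by minute 97) depends on it, L must finish by minute 97. Backing off its 28-minute duration gives a latest start of minute 69.
So L can start as early as minute 35 and as late as minute 69, giving 69 − 35 = 34 minutes of slack.

34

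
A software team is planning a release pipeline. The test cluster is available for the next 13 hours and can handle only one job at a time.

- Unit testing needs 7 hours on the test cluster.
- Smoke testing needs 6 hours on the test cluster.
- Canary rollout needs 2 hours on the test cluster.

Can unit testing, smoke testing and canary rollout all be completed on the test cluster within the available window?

No

Running back to back, the jobs need 7 + 6 + 2 = 15 hours on the test cluster.
Since 15 > 13, they cannot all fit.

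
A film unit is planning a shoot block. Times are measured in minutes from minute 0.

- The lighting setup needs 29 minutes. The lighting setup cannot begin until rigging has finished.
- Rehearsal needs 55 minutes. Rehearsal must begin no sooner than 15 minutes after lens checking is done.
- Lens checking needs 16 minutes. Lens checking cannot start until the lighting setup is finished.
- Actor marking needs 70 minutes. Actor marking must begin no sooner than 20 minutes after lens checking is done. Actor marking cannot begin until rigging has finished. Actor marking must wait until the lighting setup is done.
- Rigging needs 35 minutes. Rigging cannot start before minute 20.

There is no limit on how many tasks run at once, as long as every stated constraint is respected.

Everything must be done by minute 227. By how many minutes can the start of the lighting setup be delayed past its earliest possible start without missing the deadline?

Rigging waits on its own release at minute 20, so it starts at minute 20 and finishes at 20 + 35 = minute 55.
The lighting setup cannot begin until rigging (finishes minute 55). It runs from minute 55 to 55 + 29 = minute 84.

Working backward from the deadline:
Actor marking has no dependents, so it just needs to finish by minute 227. Starting by 227 − 70 = minute 157 achieves that.
To finish by minute 227, rehearsal (duration 55) must start no later than minute 172.
Lens checking has several dependents: actor marking (must start by minute 157, minus 20-minute gap → minute 137); rehearsal (must start by minute 172, minus 15-minute gap → minute 157). The earliest of those limits is minute 137, so lens checking must start by 137 − 16 = minute 121.
The lighting setup has several dependents: lens checking (must start by minute 121); actor marking (must start by minute 157). The earliest of those limits is minute 121, so the lighting setup must start by 121 − 29 = minute 92.
So the lighting setup can start as early as minute 55 and as late as minute 92, giving 92 − 55 = 37 minutes of slack.

37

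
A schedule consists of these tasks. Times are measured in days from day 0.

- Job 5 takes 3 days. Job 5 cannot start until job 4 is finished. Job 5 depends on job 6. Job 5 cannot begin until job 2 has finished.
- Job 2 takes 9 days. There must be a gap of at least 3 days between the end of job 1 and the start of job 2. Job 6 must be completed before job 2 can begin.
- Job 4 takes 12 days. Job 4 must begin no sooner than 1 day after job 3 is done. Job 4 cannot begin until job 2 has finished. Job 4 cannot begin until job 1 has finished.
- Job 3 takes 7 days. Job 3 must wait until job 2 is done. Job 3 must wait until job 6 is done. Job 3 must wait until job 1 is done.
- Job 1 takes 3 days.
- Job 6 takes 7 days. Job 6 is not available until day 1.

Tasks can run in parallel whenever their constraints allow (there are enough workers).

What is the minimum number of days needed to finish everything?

Job 6 waits on its own release at day 1, so it starts at day 1 and finishes at 1 + 7 = day 8.
Nothing blocks job 1, so it runs from day 0 to day 3.
Job 2 needs all of job 1 (finishes day 3, plus 3-day gap → day 6); job 6 (finishes day 8). That puts its earliest start at day 8; it finishes at 8 + 9 = day 17.
Job 3 cannot start until job 2 (finishes day 17); job 6 (finishes day 8); job 1 (finishes day 3). The controlling bound is day 17, so job 3 finishes at 17 + 7 = day 24.
Job 4 needs all of job 3 (finishes day 24, plus 1-day gap → day 25); job 2 (finishes day 17); job 1 (finishes day 3). That puts its earliest start at day 25; it finishes at 25 + 12 = day 37.
For job 5: job 4 (finishes day 37); job 6 (finishes day 8); job 2 (finishes day 17). Taking the maximum gives a start of day 37, and it finishes at 37 + 3 = day 40.
All tasks are finished once the last one completes. Finish times: Job 1 at 3, Job 2 at 17, Job 3 at 24, Job 4 at 37, Job 5 at 40, Job 6 at 8. The latest is day 40.

40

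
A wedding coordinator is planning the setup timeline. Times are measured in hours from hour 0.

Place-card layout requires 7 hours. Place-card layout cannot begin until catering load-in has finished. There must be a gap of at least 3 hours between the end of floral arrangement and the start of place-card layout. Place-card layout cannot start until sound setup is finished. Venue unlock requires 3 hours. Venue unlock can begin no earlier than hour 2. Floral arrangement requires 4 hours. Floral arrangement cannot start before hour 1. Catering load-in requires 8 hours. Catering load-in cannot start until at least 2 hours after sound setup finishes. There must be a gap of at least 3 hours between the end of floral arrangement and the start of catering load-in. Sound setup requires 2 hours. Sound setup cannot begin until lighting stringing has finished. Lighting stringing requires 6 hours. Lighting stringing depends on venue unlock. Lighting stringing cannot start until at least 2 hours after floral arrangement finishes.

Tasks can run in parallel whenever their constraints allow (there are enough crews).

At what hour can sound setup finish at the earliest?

15

After its own release at hour 1, floral arrangement can start at hour 1 and finishes at hour 5.
Venue unlock cannot begin until its own release at hour 2. It runs from hour 2 to 2 + 3 = hour 5.
Lighting stringing needs all of venue unlock (finishes hour 5); floral arrangement (finishes hour 5, plus 2-hour gap → hour 7). That puts its earliest start at hour 7; it finishes at 7 + 6 = hour 13.
Sound setup cannot begin until lighting stringing (finishes hour 13). It runs from hour 13 to 13 + 2 = hour 15.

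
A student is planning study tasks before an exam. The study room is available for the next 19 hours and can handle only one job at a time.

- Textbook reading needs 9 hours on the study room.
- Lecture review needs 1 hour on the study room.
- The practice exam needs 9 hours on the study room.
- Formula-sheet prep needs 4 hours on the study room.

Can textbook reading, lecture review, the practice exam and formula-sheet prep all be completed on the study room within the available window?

Running back to back, the jobs need 9 + 1 + 9 + 4 = 23 hours on the study room.
Since 23 > 19, they cannot all fit.

No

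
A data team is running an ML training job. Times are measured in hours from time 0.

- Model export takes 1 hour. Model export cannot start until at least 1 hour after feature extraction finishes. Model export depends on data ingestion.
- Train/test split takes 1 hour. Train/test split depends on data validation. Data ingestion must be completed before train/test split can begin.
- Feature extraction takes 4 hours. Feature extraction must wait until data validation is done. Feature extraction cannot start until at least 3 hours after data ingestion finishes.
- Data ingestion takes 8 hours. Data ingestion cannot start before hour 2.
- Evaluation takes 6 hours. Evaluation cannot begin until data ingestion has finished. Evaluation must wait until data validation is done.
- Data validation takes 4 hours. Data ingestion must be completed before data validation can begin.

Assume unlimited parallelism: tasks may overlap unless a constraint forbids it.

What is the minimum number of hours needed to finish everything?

After its own release at hour 2, data ingestion can start at hour 2 and finishes at hour 10.
Data validation waits on data ingestion (finishes hour 10), so it starts at hour 10 and finishes at 10 + 4 = hour 14.
Evaluation needs all of data ingestion (finishes hour 10); data validation (finishes hour 14). That puts its earliest start at hour 14; it finishes at 14 + 6 = hour 20.
Train/test split has to wait for data validation (finishes hour 14); data ingestion (finishes hour 10). The latest of these is hour 14, so train/test split runs hour 14 to 14 + 1 = hour 15.
Feature extraction cannot start until data validation (finishes hour 14); data ingestion (finishes hour 10, plus 3-hour gap → hour 13). The controlling bound is hour 14, so feature extraction finishes at 14 + 4 = hour 18.
Model export cannot start until feature extraction (finishes hour 18, plus 1-hour gap → hour 19); data ingestion (finishes hour 10). The controlling bound is hour 19, so model export finishes at 19 + 1 = hour 20.
All tasks are finished once the last one completes. Finish times: Data ingestion at 10, Data validation at 14, Feature extraction at 18, Train/test split at 15, Evaluation at 20, Model export at 20. The latest is hour 20.

20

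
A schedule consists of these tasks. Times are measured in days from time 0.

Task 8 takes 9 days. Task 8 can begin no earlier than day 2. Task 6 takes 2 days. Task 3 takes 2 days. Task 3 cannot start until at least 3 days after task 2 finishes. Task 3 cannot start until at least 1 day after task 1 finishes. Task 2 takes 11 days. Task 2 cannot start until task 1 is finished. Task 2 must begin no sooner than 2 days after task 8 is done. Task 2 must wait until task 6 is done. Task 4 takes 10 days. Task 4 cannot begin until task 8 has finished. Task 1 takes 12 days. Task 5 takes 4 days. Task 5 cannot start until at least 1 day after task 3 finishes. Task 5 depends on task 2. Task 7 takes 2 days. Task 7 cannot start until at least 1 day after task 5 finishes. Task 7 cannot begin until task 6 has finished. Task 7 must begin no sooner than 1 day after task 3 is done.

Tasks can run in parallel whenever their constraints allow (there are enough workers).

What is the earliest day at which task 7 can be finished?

Task 8 waits on its own release at day 2, so it starts at day 2 and finishes at 2 + 9 = day 11.
Nothing blocks task 6, so it runs from day 0 to day 2.
Task 1 can start immediately at day 0; it finishes at day 12.
Task 2 needs all of task 1 (finishes day 12); task 8 (finishes day 11, plus 2-day gap → day 13); task 6 (finishes day 2). That puts its earliest start at day 13; it finishes at 13 + 11 = day 24.
Task 3 cannot start until task 2 (finishes day 24, plus 3-day gap → day 27); task 1 (finishes day 12, plus 1-day gap → day 13). The controlling bound is day 27, so task 3 finishes at 27 + 2 = day 29.
For task 5: task 3 (finishes day 29, plus 1-day gap → day 30); task 2 (finishes day 24). Taking the maximum gives a start of day 30, and it finishes at 30 + 4 = day 34.
For task 7: task 5 (finishes day 34, plus 1-day gap → day 35); task 6 (finishes day 2); task 3 (finishes day 29, plus 1-day gap → day 30). Taking the maximum gives a start of day 35, and it finishes at 35 + 2 = day 37.

37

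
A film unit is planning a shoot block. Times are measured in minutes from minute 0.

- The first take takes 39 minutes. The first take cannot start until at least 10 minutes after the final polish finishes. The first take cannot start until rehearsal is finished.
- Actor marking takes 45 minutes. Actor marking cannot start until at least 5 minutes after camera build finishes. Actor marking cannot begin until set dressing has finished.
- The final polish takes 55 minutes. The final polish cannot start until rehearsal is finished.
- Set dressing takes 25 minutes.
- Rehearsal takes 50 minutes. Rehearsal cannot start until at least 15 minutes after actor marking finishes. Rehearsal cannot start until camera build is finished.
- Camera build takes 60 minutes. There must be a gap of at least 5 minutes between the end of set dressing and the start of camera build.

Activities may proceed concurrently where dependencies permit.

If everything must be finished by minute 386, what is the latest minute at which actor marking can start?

Nothing follows the first take; the deadline of minute 386 is its only limit. It must start by 386 − 39 = minute 347.
Since the first take (must start by minute 347, minus 10-minute gap → minute 337) depends on it, the final polish must finish by minute 337. Backing off its 55-minute duration gives a latest start of minute 282.
Rehearsal has several dependents: the final polish (must start by minute 282); the first take (must start by minute 347). The earliest of those limits is minute 282, so rehearsal must start by 282 − 50 = minute 232.
Actor marking has to be done before rehearsal (must start by minute 232, minus 15-minute gap → minute 217). That means finishing by minute 217, i.e. starting by 217 − 45 = minute 172.

172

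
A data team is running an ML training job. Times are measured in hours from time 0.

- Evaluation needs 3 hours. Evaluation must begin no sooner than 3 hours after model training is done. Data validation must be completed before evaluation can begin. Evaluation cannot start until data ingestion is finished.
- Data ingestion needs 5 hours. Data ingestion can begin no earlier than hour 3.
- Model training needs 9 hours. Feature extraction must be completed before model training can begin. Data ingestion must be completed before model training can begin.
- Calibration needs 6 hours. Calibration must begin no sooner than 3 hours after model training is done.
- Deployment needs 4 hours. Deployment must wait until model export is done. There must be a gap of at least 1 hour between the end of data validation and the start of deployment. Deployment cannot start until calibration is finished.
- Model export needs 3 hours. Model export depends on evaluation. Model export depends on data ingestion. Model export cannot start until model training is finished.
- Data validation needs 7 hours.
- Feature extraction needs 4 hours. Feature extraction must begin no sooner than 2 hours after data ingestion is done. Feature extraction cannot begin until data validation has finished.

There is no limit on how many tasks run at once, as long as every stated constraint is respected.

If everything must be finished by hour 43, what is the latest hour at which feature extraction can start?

Deployment has no dependents, so it just needs to finish by hour 43. Starting by 43 − 4 = hour 39 achieves that.
Model export has to be done before deployment (must start by hour 39). That means finishing by hour 39, i.e. starting by 39 − 3 = hour 36.
Evaluation must finish before model export (must start by hour 36). With a 3-hour duration, evaluation must start by 36 − 3 = hour 33.
Calibration must finish before deployment (must start by hour 39). With a 6-hour duration, calibration must start by 39 − 6 = hour 33.
Model training must finish in time for evaluation (must start by hour 33, minus 3-hour gap → hour 30); calibration (must start by hour 33, minus 3-hour gap → hour 30); model export (must start by hour 36). The tightest is hour 30, so model training must start by 30 − 9 = hour 21.
Feature extraction has to be done before model training (must start by hour 21). That means finishing by hour 21, i.e. starting by 21 − 4 = hour 17.

17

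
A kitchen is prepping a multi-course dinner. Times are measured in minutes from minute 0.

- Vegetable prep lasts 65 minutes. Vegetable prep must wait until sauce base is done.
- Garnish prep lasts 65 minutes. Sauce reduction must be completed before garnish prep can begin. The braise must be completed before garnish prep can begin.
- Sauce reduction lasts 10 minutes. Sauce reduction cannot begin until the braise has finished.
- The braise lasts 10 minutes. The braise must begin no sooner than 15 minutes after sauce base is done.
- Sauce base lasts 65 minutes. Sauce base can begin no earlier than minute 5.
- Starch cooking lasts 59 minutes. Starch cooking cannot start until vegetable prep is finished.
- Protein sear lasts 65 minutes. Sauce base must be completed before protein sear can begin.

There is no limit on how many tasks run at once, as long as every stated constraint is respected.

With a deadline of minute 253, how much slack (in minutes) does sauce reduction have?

83

Sauce base cannot begin until its own release at minute 5. It runs from minute 5 to 5 + 65 = minute 70.
The braise waits on sauce base (finishes minute 70, plus 15-minute gap → minute 85), so it starts at minute 85 and finishes at 85 + 10 = minute 95.
Sauce reduction waits on the braise (finishes minute 95), so it starts at minute 95 and finishes at 95 + 10 = minute 105.

Working backward from the deadline:
To finish by minute 253, garnish prep (duration 65) must start no later than minute 188.
Since garnish prep (must start by minute 188) depends on it, sauce reduction must finish by minute 188. Backing off its 10-minute duration gives a latest start of minute 178.
So sauce reduction can start as early as minute 95 and as late as minute 178, giving 178 − 95 = 83 minutes of slack.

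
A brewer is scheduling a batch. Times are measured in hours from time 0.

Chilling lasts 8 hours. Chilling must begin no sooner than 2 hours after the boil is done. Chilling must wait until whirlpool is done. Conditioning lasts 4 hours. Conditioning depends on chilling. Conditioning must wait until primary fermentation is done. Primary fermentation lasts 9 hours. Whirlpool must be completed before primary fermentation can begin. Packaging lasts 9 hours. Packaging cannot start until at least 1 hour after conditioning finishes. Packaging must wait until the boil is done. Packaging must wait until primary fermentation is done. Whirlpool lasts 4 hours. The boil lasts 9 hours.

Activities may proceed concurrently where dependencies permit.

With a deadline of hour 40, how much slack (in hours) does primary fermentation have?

Nothing blocks whirlpool, so it runs from hour 0 to hour 4.
After whirlpool (finishes hour 4), primary fermentation can start at hour 4 and finishes at hour 13.

Working backward from the deadline:
Packaging must finish by hour 40; it takes 9 hours, so it must start by 40 − 9 = hour 31.
Conditioning must finish before packaging (must start by hour 31, minus 1-hour gap → hour 30). With a 4-hour duration, conditioning must start by 30 − 4 = hour 26.
Primary fermentation must finish in time for conditioning (must start by hour 26); packaging (must start by hour 31). The tightest is hour 26, so primary fermentation must start by 26 − 9 = hour 17.
So primary fermentation can start as early as hour 4 and as late as hour 17, giving 17 − 4 = 13 hours of slack.

13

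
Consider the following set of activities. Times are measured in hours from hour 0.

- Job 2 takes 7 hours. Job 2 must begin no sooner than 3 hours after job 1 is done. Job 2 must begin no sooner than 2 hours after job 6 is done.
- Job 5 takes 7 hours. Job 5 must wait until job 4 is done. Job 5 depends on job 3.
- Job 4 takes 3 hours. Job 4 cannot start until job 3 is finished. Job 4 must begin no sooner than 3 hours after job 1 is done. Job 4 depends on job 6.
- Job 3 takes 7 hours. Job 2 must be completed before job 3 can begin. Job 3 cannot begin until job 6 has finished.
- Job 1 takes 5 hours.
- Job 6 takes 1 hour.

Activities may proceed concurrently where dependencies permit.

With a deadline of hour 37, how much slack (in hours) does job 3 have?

Nothing blocks job 6, so it runs from hour 0 to hour 1.
Nothing blocks job 1, so it runs from hour 0 to hour 5.
Job 2 needs all of job 1 (finishes hour 5, plus 3-hour gap → hour 8); job 6 (finishes hour 1, plus 2-hour gap → hour 3). That puts its earliest start at hour 8; it finishes at 8 + 7 = hour 15.
For job 3: job 2 (finishes hour 15); job 6 (finishes hour 1). Taking the maximum gives a start of hour 15, and it finishes at 15 + 7 = hour 22.

Working backward from the deadline:
To finish by hour 37, job 5 (duration 7) must start no later than hour 30.
Job 4 feeds into job 5 (must start by hour 30); so job 4 must finish by hour 30 and therefore start by hour 27.
Job 3 has several dependents: job 4 (must start by hour 27); job 5 (must start by hour 30). The earliest of those limits is hour 27, so job 3 must start by 27 − 7 = hour 20.
So job 3 can start as early as hour 15 and as late as hour 20, giving 20 − 15 = 5 hours of slack.

5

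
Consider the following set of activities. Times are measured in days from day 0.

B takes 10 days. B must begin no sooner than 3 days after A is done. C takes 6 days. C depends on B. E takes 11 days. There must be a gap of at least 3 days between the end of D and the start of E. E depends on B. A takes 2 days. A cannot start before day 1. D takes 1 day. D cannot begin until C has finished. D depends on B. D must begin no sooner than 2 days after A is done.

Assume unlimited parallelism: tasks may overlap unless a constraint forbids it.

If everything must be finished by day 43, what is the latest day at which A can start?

7

E must finish by day 43; it takes 11 days, so it must start by 43 − 11 = day 32.
D must finish before E (must start by day 32, minus 3-day gap → day 29). With a 1-day duration, D must start by 29 − 1 = day 28.
Since D (must start by day 28) depends on it, C must finish by day 28. Backing off its 6-day duration gives a latest start of day 22.
B has several dependents: C (must start by day 22); D (must start by day 28); E (must start by day 32). The earliest of those limits is day 22, so B must start by 22 − 10 = day 12.
A must finish in time for B (must start by day 12, minus 3-day gap → day 9); D (must start by day 28, minus 2-day gap → day 26). The tightest is day 9, so A must start by 9 − 2 = day 7.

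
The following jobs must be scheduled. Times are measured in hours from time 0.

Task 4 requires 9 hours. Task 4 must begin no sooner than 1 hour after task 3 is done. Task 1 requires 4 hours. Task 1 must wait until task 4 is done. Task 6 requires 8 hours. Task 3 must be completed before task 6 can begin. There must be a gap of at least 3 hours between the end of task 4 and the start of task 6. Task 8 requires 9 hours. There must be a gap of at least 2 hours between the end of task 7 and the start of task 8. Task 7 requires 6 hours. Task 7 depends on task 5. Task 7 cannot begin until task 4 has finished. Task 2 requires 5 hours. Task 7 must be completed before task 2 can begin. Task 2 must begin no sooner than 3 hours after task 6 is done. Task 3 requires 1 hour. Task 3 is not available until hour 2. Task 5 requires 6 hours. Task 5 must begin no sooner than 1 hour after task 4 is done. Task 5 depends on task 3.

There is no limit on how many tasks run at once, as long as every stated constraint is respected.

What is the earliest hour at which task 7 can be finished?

26

Task 3 waits on its own release at hour 2, so it starts at hour 2 and finishes at 2 + 1 = hour 3.
After task 3 (finishes hour 3, plus 1-hour gap → hour 4), task 4 can start at hour 4 and finishes at hour 13.
For task 5: task 4 (finishes hour 13, plus 1-hour gap → hour 14); task 3 (finishes hour 3). Taking the maximum gives a start of hour 14, and it finishes at 14 + 6 = hour 20.
Task 7 cannot start until task 5 (finishes hour 20); task 4 (finishes hour 13). The controlling bound is hour 20, so task 7 finishes at 20 + 6 = hour 26.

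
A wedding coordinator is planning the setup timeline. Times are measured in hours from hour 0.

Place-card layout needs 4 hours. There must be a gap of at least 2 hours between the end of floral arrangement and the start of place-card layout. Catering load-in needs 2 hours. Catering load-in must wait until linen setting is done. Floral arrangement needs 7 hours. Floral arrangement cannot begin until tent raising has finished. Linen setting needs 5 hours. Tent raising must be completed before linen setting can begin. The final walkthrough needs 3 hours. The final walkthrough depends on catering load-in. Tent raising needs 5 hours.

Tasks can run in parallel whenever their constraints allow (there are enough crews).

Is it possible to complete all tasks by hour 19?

Yes

Nothing blocks tent raising, so it runs from hour 0 to hour 5.
Floral arrangement waits on tent raising (finishes hour 5), so it starts at hour 5 and finishes at 5 + 7 = hour 12.
Place-card layout waits on floral arrangement (finishes hour 12, plus 2-hour gap → hour 14), so it starts at hour 14 and finishes at 14 + 4 = hour 18.
Linen setting cannot begin until tent raising (finishes hour 5). It runs from hour 5 to 5 + 5 = hour 10.
Catering load-in waits on linen setting (finishes hour 10), so it starts at hour 10 and finishes at 10 + 2 = hour 12.
The final walkthrough cannot begin until catering load-in (finishes hour 12). It runs from hour 12 to 12 + 3 = hour 15.
Every task is finished by hour 18, which is no later than the deadline of 19, so the schedule is feasible.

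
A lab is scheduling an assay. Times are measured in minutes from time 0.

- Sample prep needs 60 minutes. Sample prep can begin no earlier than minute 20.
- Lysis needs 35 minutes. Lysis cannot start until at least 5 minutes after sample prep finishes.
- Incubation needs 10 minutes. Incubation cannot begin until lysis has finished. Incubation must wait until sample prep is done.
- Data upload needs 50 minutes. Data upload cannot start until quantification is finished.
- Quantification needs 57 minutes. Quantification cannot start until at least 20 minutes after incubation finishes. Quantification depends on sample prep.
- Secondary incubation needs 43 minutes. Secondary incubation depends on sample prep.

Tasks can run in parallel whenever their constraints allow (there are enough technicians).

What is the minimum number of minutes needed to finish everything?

After its own release at minute 20, sample prep can start at minute 20 and finishes at minute 80.
Secondary incubation waits on sample prep (finishes minute 80), so it starts at minute 80 and finishes at 80 + 43 = minute 123.
Lysis cannot begin until sample prep (finishes minute 80, plus 5-minute gap → minute 85). It runs from minute 85 to 85 + 35 = minute 120.
Incubation needs all of lysis (finishes minute 120); sample prep (finishes minute 80). That puts its earliest start at minute 120; it finishes at 120 + 10 = minute 130.
Quantification cannot start until incubation (finishes minute 130, plus 20-minute gap → minute 150); sample prep (finishes minute 80). The controlling bound is minute 150, so quantification finishes at 150 + 57 = minute 207.
Data upload cannot begin until quantification (finishes minute 207). It runs from minute 207 to 207 + 50 = minute 257.
All tasks are finished once the last one completes. Finish times: Sample prep at 80, Lysis at 120, Incubation at 130, Secondary incubation at 123, Quantification at 207, Data upload at 257. The latest is minute 257.

257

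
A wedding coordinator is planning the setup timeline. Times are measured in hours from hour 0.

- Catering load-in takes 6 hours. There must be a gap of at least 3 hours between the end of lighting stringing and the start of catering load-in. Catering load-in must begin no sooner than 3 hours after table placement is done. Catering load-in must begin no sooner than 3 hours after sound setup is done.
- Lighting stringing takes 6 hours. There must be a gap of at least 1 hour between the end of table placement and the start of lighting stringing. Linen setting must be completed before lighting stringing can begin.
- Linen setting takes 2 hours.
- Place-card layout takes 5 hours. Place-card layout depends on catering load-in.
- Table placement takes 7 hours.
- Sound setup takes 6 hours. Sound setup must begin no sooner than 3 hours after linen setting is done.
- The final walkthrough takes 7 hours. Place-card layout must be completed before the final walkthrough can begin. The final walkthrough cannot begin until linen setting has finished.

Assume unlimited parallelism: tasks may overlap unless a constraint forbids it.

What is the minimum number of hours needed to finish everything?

Linen setting can start immediately at hour 0; it finishes at hour 2.
Sound setup waits on linen setting (finishes hour 2, plus 3-hour gap → hour 5), so it starts at hour 5 and finishes at 5 + 6 = hour 11.
Nothing blocks table placement, so it runs from hour 0 to hour 7.
For lighting stringing: table placement (finishes hour 7, plus 1-hour gap → hour 8); linen setting (finishes hour 2). Taking the maximum gives a start of hour 8, and it finishes at 8 + 6 = hour 14.
Catering load-in has to wait for lighting stringing (finishes hour 14, plus 3-hour gap → hour 17); table placement (finishes hour 7, plus 3-hour gap → hour 10); sound setup (finishes hour 11, plus 3-hour gap → hour 14). The latest of these is hour 17, so catering load-in runs hour 17 to 17 + 6 = hour 23.
Place-card layout waits on catering load-in (finishes hour 23), so it starts at hour 23 and finishes at 23 + 5 = hour 28.
The final walkthrough has to wait for place-card layout (finishes hour 28); linen setting (finishes hour 2). The latest of these is hour 28, so the final walkthrough runs hour 28 to 28 + 7 = hour 35.
All tasks are finished once the last one completes. Finish times: Table placement at 7, Linen setting at 2, Lighting stringing at 14, Sound setup at 11, Catering load-in at 23, Place-card layout at 28, The final walkthrough at 35. The latest is hour 35.

35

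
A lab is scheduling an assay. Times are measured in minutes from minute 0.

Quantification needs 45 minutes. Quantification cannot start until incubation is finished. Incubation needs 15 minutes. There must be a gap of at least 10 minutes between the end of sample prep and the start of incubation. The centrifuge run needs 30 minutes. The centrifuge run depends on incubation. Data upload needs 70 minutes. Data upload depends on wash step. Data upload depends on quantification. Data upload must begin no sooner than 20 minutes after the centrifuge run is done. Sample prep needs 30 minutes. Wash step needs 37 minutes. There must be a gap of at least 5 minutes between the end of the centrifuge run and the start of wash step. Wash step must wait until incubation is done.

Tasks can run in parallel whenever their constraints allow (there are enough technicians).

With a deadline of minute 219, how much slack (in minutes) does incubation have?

22

Sample prep can start immediately at minute 0; it finishes at minute 30.
After sample prep (finishes minute 30, plus 10-minute gap → minute 40), incubation can start at minute 40 and finishes at minute 55.

Working backward from the deadline:
Data upload must finish by minute 219; it takes 70 minutes, so it must start by 219 − 70 = minute 149.
Wash step feeds into data upload (must start by minute 149); so wash step must finish by minute 149 and therefore start by minute 112.
The centrifuge run feeds wash step (must start by minute 112, minus 5-minute gap → minute 107); data upload (must start by minute 149, minus 20-minute gap → minute 129). Taking the minimum, the centrifuge run must finish by minute 107 and start by 107 − 30 = minute 77.
Quantification must finish before data upload (must start by minute 149). With a 45-minute duration, quantification must start by 149 − 45 = minute 104.
Incubation has several dependents: the centrifuge run (must start by minute 77); wash step (must start by minute 112); quantification (must start by minute 104). The earliest of those limits is minute 77, so incubation must start by 77 − 15 = minute 62.
So incubation can start as early as minute 40 and as late as minute 62, giving 62 − 40 = 22 minutes of slack.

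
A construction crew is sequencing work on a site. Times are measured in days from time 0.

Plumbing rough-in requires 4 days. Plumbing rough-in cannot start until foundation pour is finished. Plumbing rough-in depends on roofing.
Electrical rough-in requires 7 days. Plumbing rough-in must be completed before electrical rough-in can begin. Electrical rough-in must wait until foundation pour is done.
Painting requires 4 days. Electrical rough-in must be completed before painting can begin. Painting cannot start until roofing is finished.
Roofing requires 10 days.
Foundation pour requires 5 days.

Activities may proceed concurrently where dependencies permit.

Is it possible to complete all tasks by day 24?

Roofing has no prerequisites, so it starts at day 0 and finishes at day 10.
Foundation pour can start immediately at day 0; it finishes at day 5.
Plumbing rough-in has to wait for foundation pour (finishes day 5); roofing (finishes day 10). The latest of these is day 10, so plumbing rough-in runs day 10 to 10 + 4 = day 14.
Electrical rough-in has to wait for plumbing rough-in (finishes day 14); foundation pour (finishes day 5). The latest of these is day 14, so electrical rough-in runs day 14 to 14 + 7 = day 21.
Painting has to wait for electrical rough-in (finishes day 21); roofing (finishes day 10). The latest of these is day 21, so painting runs day 21 to 21 + 4 = day 25.
The earliest everything can be done is day 25, which is after the deadline of 24, so it is not possible.

No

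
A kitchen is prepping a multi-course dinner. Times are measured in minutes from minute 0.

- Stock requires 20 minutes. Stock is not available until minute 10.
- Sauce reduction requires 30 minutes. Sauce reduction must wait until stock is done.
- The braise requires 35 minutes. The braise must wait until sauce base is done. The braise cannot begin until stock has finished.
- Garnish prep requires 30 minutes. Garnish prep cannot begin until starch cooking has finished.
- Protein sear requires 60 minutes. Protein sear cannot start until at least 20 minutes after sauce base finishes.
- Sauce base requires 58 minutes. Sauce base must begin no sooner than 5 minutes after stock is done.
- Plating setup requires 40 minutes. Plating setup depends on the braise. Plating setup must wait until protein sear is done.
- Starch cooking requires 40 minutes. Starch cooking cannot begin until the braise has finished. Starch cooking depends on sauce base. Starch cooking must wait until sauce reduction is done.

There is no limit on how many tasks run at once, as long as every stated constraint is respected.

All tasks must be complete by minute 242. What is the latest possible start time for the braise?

137

Garnish prep must finish by minute 242; it takes 30 minutes, so it must start by 242 − 30 = minute 212.
Starch cooking must finish before garnish prep (must start by minute 212). With a 40-minute duration, starch cooking must start by 212 − 40 = minute 172.
To finish by minute 242, plating setup (duration 40) must start no later than minute 202.
The braise has several dependents: starch cooking (must start by minute 172); plating setup (must start by minute 202). The earliest of those limits is minute 172, so the braise must start by 172 − 35 = minute 137.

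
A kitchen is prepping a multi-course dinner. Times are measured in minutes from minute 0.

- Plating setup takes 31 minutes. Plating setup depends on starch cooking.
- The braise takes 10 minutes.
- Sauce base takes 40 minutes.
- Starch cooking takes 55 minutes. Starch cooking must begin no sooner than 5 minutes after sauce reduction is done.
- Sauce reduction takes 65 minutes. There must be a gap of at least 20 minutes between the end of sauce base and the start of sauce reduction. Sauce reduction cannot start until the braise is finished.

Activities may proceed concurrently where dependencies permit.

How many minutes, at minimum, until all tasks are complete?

The braise can start immediately at minute 0; it finishes at minute 10.
Sauce base can start immediately at minute 0; it finishes at minute 40.
Sauce reduction has to wait for sauce base (finishes minute 40, plus 20-minute gap → minute 60); the braise (finishes minute 10). The latest of these is minute 60, so sauce reduction runs minute 60 to 60 + 65 = minute 125.
Starch cooking waits on sauce reduction (finishes minute 125, plus 5-minute gap → minute 130), so it starts at minute 130 and finishes at 130 + 55 = minute 185.
Plating setup waits on starch cooking (finishes minute 185), so it starts at minute 185 and finishes at 185 + 31 = minute 216.
All tasks are finished once the last one completes. Finish times: Sauce base at 40, The braise at 10, Sauce reduction at 125, Starch cooking at 185, Plating setup at 216. The latest is minute 216.

216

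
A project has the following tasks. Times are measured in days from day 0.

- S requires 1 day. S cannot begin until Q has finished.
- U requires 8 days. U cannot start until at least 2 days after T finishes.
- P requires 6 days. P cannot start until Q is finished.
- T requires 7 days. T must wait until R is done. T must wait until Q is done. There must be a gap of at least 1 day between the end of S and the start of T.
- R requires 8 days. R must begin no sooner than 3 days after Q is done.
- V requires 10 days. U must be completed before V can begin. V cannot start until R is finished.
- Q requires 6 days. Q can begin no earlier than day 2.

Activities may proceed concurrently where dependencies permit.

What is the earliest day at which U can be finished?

After its own release at day 2, Q can start at day 2 and finishes at day 8.
After Q (finishes day 8), S can start at day 8 and finishes at day 9.
After Q (finishes day 8, plus 3-day gap → day 11), R can start at day 11 and finishes at day 19.
T has to wait for R (finishes day 19); Q (finishes day 8); S (finishes day 9, plus 1-day gap → day 10). The latest of these is day 19, so T runs day 19 to 19 + 7 = day 26.
After T (finishes day 26, plus 2-day gap → day 28), U can start at day 28 and finishes at day 36.

36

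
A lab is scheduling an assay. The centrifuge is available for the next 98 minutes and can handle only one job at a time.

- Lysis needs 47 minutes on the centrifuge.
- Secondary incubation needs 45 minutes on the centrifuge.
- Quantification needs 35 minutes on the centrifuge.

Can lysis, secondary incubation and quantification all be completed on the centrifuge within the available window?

No

Running back to back, the jobs need 47 + 45 + 35 = 127 minutes on the centrifuge.
Since 127 > 98, they cannot all fit.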